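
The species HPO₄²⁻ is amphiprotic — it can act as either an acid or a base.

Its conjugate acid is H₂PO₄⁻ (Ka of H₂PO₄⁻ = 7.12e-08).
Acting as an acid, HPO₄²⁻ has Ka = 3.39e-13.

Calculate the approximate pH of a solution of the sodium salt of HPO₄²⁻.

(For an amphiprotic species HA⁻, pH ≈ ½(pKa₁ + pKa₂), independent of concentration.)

pKa₁ = -log(7.12e-08) = 7.15; pKa₂ = -log(3.39e-13) = 12.47. For an amphiprotic species, pH ≈ ½(pKa₁ + pKa₂) = ½(7.15 + 12.47) = 9.81.

pH = 9.81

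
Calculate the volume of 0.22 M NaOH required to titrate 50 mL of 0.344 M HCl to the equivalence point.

At equivalence: moles acid = moles base. moles HCl = 0.344 × 50/1000 = 0.0172 mol. V_base = moles / 0.22 × 1000 = 78.2 mL.

V_{base} = 78.2 mL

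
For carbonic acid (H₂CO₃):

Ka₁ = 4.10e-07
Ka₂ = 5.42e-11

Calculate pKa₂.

pKa₂ = -log(Ka₂) = -log(5.42e-11) = 10.27.

pK_{a2} = 10.27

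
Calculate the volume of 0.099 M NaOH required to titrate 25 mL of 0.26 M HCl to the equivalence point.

At equivalence: moles acid = moles base. moles HCl = 0.26 × 25/1000 = 0.0065 mol. V_base = moles / 0.099 × 1000 = 65.7 mL.

V_{base} = 65.7 mL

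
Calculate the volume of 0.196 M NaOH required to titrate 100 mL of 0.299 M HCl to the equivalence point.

At equivalence: moles acid = moles base. moles HCl = 0.299 × 100/1000 = 0.0299 mol. V_base = moles / 0.196 × 1000 = 152.6 mL.

V_{base} = 152.6 mL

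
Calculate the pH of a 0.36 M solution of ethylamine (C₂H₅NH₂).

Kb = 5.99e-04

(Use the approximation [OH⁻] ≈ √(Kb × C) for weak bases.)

[OH⁻] = √(Kb × C) = √(5.99e-04 × 0.36) = 1.4685e-02. pOH = 1.83, pH = 14 - pOH

pH = 12.17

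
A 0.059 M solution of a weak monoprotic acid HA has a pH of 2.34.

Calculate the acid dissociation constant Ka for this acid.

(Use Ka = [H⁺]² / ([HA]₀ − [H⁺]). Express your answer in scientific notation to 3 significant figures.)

[H⁺] = 10^(−pH) = 10^(−2.34) = 4.571e-03 M. For HA ⇌ H⁺ + A⁻, Ka = [H⁺][A⁻]/[HA] = [H⁺]² / ([HA]₀ − [H⁺]) = (4.571e-03)² / (0.059 − 4.571e-03) = 3.84e-04.

K_a = 3.84e-04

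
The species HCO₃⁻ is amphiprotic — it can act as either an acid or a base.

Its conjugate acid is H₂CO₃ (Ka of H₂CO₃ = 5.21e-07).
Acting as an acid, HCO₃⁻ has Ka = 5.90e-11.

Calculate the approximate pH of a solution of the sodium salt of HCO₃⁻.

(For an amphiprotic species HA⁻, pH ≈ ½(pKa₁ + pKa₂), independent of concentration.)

pKa₁ = -log(5.21e-07) = 6.28; pKa₂ = -log(5.90e-11) = 10.23. For an amphiprotic species, pH ≈ ½(pKa₁ + pKa₂) = ½(6.28 + 10.23) = 8.26.

pH = 8.26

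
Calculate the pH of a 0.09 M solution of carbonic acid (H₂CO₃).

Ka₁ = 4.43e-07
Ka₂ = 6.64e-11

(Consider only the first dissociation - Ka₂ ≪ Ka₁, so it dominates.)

First dissociation dominates. From Ka₁ = [H⁺][HA⁻]/[H₂A], x² + Ka₁·x − Ka₁·C = 0 with C = 0.09 M and Ka₁ = 4.43e-07. Solving: [H⁺] = (−Ka₁ + √(Ka₁² + 4·Ka₁·C)) / 2 = 1.9945e-04 M. pH = -log(1.9945e-04) = 3.70.

pH = 3.70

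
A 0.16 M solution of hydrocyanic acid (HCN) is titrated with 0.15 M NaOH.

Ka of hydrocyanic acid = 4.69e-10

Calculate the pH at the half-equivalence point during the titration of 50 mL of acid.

At half-equivalence [HA] = [A⁻], so Henderson-Hasselbalch gives pH = pKa = -log(4.69e-10) = 9.33.

pH = pKa = 9.33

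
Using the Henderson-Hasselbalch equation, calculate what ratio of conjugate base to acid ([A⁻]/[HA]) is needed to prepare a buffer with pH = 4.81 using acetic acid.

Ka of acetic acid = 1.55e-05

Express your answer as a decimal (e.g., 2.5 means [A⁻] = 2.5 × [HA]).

pKa = -log(1.55e-05) = 4.8097. pH = pKa + log([A⁻]/[HA]), so log([A⁻]/[HA]) = pH − pKa = 4.81 − 4.8097 = 0.0003. [A⁻]/[HA] = 10^(0.0003) = 1.00

[A⁻]/[HA] = 1.00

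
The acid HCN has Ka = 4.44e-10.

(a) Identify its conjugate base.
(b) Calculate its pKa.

(a) The conjugate base is formed by removing one H⁺ from HCN, giving CN⁻. (b) pKa = -log(Ka) = -log(4.44e-10) = 9.35.

Conjugate base: CN⁻; pK_a = 9.35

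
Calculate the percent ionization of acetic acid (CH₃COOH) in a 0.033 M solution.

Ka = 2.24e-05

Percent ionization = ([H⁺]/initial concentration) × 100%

Using Ka equilibrium: x² + Ka×x - Ka×C = 0. Solving: [H⁺] = 8.4864e-04. Percent = (8.4864e-04/0.033) × 100

Percent ionization = 2.57%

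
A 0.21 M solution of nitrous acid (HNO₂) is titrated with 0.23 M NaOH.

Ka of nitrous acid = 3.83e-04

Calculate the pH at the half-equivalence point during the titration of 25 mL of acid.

At half-equivalence [HA] = [A⁻], so Henderson-Hasselbalch gives pH = pKa = -log(3.83e-04) = 3.42.

pH = pKa = 3.42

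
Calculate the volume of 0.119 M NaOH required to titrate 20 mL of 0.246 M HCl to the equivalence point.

At equivalence: moles acid = moles base. moles HCl = 0.246 × 20/1000 = 0.00492 mol. V_base = moles / 0.119 × 1000 = 41.3 mL.

V_{base} = 41.3 mL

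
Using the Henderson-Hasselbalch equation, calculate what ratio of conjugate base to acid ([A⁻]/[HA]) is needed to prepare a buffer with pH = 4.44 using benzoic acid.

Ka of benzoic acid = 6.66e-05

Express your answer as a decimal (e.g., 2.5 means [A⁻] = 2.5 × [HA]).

pKa = -log(6.66e-05) = 4.1765. pH = pKa + log([A⁻]/[HA]), so log([A⁻]/[HA]) = pH − pKa = 4.44 − 4.1765 = 0.2635. [A⁻]/[HA] = 10^(0.2635) = 1.83

[A⁻]/[HA] = 1.83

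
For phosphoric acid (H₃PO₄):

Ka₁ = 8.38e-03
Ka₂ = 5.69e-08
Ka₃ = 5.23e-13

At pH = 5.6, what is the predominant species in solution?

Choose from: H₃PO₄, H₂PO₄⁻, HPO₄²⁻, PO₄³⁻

pKa₁ = 2.08, pKa₂ = 7.24, pKa₃ = 12.28. For a polyprotic acid the predominant species crosses at each pKa: below pKa_n the protonated form dominates, above it the deprotonated form does. At pH = 5.6, the predominant species is H₂PO₄⁻.

H₂PO₄⁻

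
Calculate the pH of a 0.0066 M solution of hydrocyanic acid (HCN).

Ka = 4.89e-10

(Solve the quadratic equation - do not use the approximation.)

x² + Ka×x - Ka×C = 0. Using quadratic formula: [H⁺] = 1.7963e-06

pH = 5.75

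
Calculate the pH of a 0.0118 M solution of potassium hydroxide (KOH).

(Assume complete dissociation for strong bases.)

[OH⁻] = 0.0118 M for strong base. pOH = -log[OH⁻] = 1.93, pH = 14 - pOH

pH = 12.07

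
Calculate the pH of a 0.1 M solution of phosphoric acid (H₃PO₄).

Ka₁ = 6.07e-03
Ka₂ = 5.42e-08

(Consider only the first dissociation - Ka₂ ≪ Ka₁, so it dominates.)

First dissociation dominates. From Ka₁ = [H⁺][HA⁻]/[H₂A], x² + Ka₁·x − Ka₁·C = 0 with C = 0.1 M and Ka₁ = 6.07e-03. Solving: [H⁺] = (−Ka₁ + √(Ka₁² + 4·Ka₁·C)) / 2 = 2.1789e-02 M. pH = -log(2.1789e-02) = 1.66.

pH = 1.66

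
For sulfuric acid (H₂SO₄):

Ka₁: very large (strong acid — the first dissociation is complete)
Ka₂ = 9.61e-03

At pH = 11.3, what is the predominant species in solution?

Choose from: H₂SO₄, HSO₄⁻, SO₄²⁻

The first dissociation is complete, so H₂SO₄ itself is never the predominant species in water; pKa₂ = -log(9.61e-03) = 2.02. For a polyprotic acid the predominant species crosses at each pKa: below pKa_n the protonated form dominates, above it the deprotonated form does. At pH = 11.3, the predominant species is SO₄²⁻.

SO₄²⁻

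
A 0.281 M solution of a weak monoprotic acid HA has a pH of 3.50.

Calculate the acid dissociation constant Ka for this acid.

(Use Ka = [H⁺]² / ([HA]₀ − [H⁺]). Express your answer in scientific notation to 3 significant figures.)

[H⁺] = 10^(−pH) = 10^(−3.50) = 3.162e-04 M. For HA ⇌ H⁺ + A⁻, Ka = [H⁺][A⁻]/[HA] = [H⁺]² / ([HA]₀ − [H⁺]) = (3.162e-04)² / (0.281 − 3.162e-04) = 3.56e-07.

K_a = 3.56e-07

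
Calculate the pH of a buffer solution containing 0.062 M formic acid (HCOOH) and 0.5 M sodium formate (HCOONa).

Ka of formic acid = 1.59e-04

pKa = -log(1.59e-04) = 3.80. pH = pKa + log([A⁻]/[HA]) = 3.80 + log(0.5/0.062)

pH = 4.71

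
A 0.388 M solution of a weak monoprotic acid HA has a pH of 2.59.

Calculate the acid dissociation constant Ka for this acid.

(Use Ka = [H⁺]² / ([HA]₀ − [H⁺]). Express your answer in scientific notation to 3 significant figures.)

[H⁺] = 10^(−pH) = 10^(−2.59) = 2.570e-03 M. For HA ⇌ H⁺ + A⁻, Ka = [H⁺][A⁻]/[HA] = [H⁺]² / ([HA]₀ − [H⁺]) = (2.570e-03)² / (0.388 − 2.570e-03) = 1.71e-05.

K_a = 1.71e-05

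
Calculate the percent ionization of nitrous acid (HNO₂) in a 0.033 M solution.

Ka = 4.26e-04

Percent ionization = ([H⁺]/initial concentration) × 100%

Using Ka equilibrium: x² + Ka×x - Ka×C = 0. Solving: [H⁺] = 3.5424e-03. Percent = (3.5424e-03/0.033) × 100

Percent ionization = 10.7%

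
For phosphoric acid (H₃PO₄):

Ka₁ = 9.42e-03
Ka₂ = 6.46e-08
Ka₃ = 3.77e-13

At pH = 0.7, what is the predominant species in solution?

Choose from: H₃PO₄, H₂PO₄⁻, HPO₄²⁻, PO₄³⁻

pKa₁ = 2.03, pKa₂ = 7.19, pKa₃ = 12.42. For a polyprotic acid the predominant species crosses at each pKa: below pKa_n the protonated form dominates, above it the deprotonated form does. At pH = 0.7, the predominant species is H₃PO₄.

H₃PO₄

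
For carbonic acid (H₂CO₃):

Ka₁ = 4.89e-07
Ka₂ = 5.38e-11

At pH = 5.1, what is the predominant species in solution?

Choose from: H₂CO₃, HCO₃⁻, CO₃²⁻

pKa₁ = 6.31, pKa₂ = 10.27. For a polyprotic acid the predominant species crosses at each pKa: below pKa_n the protonated form dominates, above it the deprotonated form does. At pH = 5.1, the predominant species is H₂CO₃.

H₂CO₃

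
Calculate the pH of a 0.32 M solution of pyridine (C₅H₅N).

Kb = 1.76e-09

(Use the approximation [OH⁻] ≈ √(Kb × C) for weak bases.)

[OH⁻] = √(Kb × C) = √(1.76e-09 × 0.32) = 2.3732e-05. pOH = 4.62, pH = 14 - pOH

pH = 9.38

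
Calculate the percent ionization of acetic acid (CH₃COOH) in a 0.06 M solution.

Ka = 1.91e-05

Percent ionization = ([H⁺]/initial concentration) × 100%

Using Ka equilibrium: x² + Ka×x - Ka×C = 0. Solving: [H⁺] = 1.0610e-03. Percent = (1.0610e-03/0.06) × 100

Percent ionization = 1.77%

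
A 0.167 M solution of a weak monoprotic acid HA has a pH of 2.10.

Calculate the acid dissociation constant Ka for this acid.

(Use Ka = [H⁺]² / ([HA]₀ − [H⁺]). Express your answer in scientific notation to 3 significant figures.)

[H⁺] = 10^(−pH) = 10^(−2.10) = 7.943e-03 M. For HA ⇌ H⁺ + A⁻, Ka = [H⁺][A⁻]/[HA] = [H⁺]² / ([HA]₀ − [H⁺]) = (7.943e-03)² / (0.167 − 7.943e-03) = 3.97e-04.

K_a = 3.97e-04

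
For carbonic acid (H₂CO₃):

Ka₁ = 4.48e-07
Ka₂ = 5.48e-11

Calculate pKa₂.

pKa₂ = -log(Ka₂) = -log(5.48e-11) = 10.26.

pK_{a2} = 10.26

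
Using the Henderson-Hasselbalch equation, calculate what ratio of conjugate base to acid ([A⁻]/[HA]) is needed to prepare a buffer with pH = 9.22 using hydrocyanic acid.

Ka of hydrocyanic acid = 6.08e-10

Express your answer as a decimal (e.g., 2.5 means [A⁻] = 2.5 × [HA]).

pKa = -log(6.08e-10) = 9.2161. pH = pKa + log([A⁻]/[HA]), so log([A⁻]/[HA]) = pH − pKa = 9.22 − 9.2161 = 0.0039. [A⁻]/[HA] = 10^(0.0039) = 1.01

[A⁻]/[HA] = 1.01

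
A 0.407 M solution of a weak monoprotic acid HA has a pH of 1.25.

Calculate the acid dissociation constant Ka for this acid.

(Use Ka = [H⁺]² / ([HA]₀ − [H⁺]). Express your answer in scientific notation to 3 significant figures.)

[H⁺] = 10^(−pH) = 10^(−1.25) = 5.623e-02 M. For HA ⇌ H⁺ + A⁻, Ka = [H⁺][A⁻]/[HA] = [H⁺]² / ([HA]₀ − [H⁺]) = (5.623e-02)² / (0.407 − 5.623e-02) = 9.02e-03.

K_a = 9.02e-03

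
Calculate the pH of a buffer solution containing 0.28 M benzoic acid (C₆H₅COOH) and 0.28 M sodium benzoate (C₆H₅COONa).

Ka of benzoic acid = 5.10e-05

pKa = -log(5.10e-05) = 4.29. pH = pKa + log([A⁻]/[HA]) = 4.29 + log(0.28/0.28)

pH = 4.29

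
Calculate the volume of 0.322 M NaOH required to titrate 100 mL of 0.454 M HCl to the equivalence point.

At equivalence: moles acid = moles base. moles HCl = 0.454 × 100/1000 = 0.0454 mol. V_base = moles / 0.322 × 1000 = 141.0 mL.

V_{base} = 141.0 mL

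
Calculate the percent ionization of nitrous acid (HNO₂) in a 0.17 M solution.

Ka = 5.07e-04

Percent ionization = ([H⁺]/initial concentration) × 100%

Using Ka equilibrium: x² + Ka×x - Ka×C = 0. Solving: [H⁺] = 9.0338e-03. Percent = (9.0338e-03/0.17) × 100

Percent ionization = 5.31%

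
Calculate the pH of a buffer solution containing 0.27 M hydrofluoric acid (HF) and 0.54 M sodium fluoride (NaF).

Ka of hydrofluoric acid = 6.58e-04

pKa = -log(6.58e-04) = 3.18. pH = pKa + log([A⁻]/[HA]) = 3.18 + log(0.54/0.27)

pH = 3.48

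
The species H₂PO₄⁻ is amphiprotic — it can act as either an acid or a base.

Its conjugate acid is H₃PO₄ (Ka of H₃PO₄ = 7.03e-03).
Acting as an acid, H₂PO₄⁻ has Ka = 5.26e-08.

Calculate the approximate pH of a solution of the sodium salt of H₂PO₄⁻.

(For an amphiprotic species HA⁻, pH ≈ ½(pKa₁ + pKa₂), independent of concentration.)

pKa₁ = -log(7.03e-03) = 2.15; pKa₂ = -log(5.26e-08) = 7.28. For an amphiprotic species, pH ≈ ½(pKa₁ + pKa₂) = ½(2.15 + 7.28) = 4.72.

pH = 4.72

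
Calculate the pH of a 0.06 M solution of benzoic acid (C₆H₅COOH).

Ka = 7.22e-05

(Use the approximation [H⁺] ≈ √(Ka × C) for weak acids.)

[H⁺] = √(Ka × C) = √(7.22e-05 × 0.06) = 2.0813e-03. pH = -log(2.0813e-03)

pH = 2.68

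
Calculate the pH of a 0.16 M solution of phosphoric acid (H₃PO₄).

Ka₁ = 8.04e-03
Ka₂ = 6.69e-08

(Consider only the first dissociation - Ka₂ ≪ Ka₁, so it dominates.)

First dissociation dominates. From Ka₁ = [H⁺][HA⁻]/[H₂A], x² + Ka₁·x − Ka₁·C = 0 with C = 0.16 M and Ka₁ = 8.04e-03. Solving: [H⁺] = (−Ka₁ + √(Ka₁² + 4·Ka₁·C)) / 2 = 3.2071e-02 M. pH = -log(3.2071e-02) = 1.49.

pH = 1.49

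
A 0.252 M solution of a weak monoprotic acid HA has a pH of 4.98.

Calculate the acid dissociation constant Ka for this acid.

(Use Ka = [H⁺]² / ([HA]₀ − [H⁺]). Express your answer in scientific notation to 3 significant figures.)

[H⁺] = 10^(−pH) = 10^(−4.98) = 1.047e-05 M. For HA ⇌ H⁺ + A⁻, Ka = [H⁺][A⁻]/[HA] = [H⁺]² / ([HA]₀ − [H⁺]) = (1.047e-05)² / (0.252 − 1.047e-05) = 4.35e-10.

K_a = 4.35e-10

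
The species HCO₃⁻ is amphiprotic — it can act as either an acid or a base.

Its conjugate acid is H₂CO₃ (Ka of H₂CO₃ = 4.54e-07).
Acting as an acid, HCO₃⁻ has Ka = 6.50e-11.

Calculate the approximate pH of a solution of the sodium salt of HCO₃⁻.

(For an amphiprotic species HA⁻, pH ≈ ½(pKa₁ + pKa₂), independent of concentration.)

pKa₁ = -log(4.54e-07) = 6.34; pKa₂ = -log(6.50e-11) = 10.19. For an amphiprotic species, pH ≈ ½(pKa₁ + pKa₂) = ½(6.34 + 10.19) = 8.27.

pH = 8.27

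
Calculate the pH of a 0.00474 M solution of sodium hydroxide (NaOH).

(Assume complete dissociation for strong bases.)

[OH⁻] = 0.00474 M for strong base. pOH = -log[OH⁻] = 2.32, pH = 14 - pOH

pH = 11.68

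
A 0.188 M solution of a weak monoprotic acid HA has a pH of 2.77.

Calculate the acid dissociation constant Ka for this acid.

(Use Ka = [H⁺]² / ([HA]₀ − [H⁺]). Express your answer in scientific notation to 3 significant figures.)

[H⁺] = 10^(−pH) = 10^(−2.77) = 1.698e-03 M. For HA ⇌ H⁺ + A⁻, Ka = [H⁺][A⁻]/[HA] = [H⁺]² / ([HA]₀ − [H⁺]) = (1.698e-03)² / (0.188 − 1.698e-03) = 1.55e-05.

K_a = 1.55e-05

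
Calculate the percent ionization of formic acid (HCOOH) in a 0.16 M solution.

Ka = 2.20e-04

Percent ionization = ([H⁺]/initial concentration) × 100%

Using Ka equilibrium: x² + Ka×x - Ka×C = 0. Solving: [H⁺] = 5.8240e-03. Percent = (5.8240e-03/0.16) × 100

Percent ionization = 3.64%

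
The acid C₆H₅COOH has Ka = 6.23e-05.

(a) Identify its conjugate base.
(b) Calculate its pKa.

(a) The conjugate base is formed by removing one H⁺ from C₆H₅COOH, giving C₆H₅COO⁻. (b) pKa = -log(Ka) = -log(6.23e-05) = 4.21.

Conjugate base: C₆H₅COO⁻; pK_a = 4.21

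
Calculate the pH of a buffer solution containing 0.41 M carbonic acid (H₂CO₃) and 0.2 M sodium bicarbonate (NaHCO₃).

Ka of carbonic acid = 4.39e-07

pKa = -log(4.39e-07) = 6.36. pH = pKa + log([A⁻]/[HA]) = 6.36 + log(0.2/0.41)

pH = 6.05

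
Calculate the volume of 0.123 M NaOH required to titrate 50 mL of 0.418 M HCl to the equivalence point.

At equivalence: moles acid = moles base. moles HCl = 0.418 × 50/1000 = 0.0209 mol. V_base = moles / 0.123 × 1000 = 169.9 mL.

V_{base} = 169.9 mL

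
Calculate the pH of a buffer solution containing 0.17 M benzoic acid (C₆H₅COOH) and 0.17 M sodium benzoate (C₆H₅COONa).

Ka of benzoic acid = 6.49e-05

pKa = -log(6.49e-05) = 4.19. pH = pKa + log([A⁻]/[HA]) = 4.19 + log(0.17/0.17)

pH = 4.19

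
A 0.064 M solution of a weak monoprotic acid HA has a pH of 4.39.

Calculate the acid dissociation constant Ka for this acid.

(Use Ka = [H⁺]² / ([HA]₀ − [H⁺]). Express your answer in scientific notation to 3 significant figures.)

[H⁺] = 10^(−pH) = 10^(−4.39) = 4.074e-05 M. For HA ⇌ H⁺ + A⁻, Ka = [H⁺][A⁻]/[HA] = [H⁺]² / ([HA]₀ − [H⁺]) = (4.074e-05)² / (0.064 − 4.074e-05) = 2.59e-08.

K_a = 2.59e-08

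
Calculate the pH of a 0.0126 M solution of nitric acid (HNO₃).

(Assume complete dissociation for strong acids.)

[H⁺] = 0.0126 M for strong acid. pH = -log[H⁺] = -log(0.0126)

pH = 1.90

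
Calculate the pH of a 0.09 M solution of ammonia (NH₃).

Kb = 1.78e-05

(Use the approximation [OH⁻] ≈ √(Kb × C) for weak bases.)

[OH⁻] = √(Kb × C) = √(1.78e-05 × 0.09) = 1.2657e-03. pOH = 2.90, pH = 14 - pOH

pH = 11.10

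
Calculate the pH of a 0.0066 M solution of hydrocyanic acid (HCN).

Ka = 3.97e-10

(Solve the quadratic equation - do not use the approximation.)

x² + Ka×x - Ka×C = 0. Using quadratic formula: [H⁺] = 1.6185e-06

pH = 5.79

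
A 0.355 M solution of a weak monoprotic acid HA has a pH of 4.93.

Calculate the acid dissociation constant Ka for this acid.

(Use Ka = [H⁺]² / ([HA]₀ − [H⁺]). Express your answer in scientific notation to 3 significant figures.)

[H⁺] = 10^(−pH) = 10^(−4.93) = 1.175e-05 M. For HA ⇌ H⁺ + A⁻, Ka = [H⁺][A⁻]/[HA] = [H⁺]² / ([HA]₀ − [H⁺]) = (1.175e-05)² / (0.355 − 1.175e-05) = 3.89e-10.

K_a = 3.89e-10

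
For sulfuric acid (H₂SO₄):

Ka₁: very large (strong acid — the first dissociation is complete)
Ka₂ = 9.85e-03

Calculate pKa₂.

pKa₂ = -log(Ka₂) = -log(9.85e-03) = 2.01.

pK_{a2} = 2.01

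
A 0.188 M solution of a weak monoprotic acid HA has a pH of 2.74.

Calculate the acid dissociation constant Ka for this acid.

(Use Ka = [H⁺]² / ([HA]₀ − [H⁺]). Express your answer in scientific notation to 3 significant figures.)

[H⁺] = 10^(−pH) = 10^(−2.74) = 1.820e-03 M. For HA ⇌ H⁺ + A⁻, Ka = [H⁺][A⁻]/[HA] = [H⁺]² / ([HA]₀ − [H⁺]) = (1.820e-03)² / (0.188 − 1.820e-03) = 1.78e-05.

K_a = 1.78e-05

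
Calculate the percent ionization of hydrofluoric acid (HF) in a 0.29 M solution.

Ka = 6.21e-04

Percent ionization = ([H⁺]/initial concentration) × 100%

Using Ka equilibrium: x² + Ka×x - Ka×C = 0. Solving: [H⁺] = 1.3113e-02. Percent = (1.3113e-02/0.29) × 100

Percent ionization = 4.52%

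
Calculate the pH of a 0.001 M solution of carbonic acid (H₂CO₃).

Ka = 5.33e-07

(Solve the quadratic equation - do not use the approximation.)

x² + Ka×x - Ka×C = 0. Using quadratic formula: [H⁺] = 2.2822e-05

pH = 4.64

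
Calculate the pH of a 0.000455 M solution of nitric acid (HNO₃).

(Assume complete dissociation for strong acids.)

[H⁺] = 0.000455 M for strong acid. pH = -log[H⁺] = -log(0.000455)

pH = 3.34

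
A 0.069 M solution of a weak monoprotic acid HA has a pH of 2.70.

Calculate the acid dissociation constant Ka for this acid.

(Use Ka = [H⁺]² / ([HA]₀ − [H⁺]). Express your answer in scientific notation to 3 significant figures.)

[H⁺] = 10^(−pH) = 10^(−2.70) = 1.995e-03 M. For HA ⇌ H⁺ + A⁻, Ka = [H⁺][A⁻]/[HA] = [H⁺]² / ([HA]₀ − [H⁺]) = (1.995e-03)² / (0.069 − 1.995e-03) = 5.94e-05.

K_a = 5.94e-05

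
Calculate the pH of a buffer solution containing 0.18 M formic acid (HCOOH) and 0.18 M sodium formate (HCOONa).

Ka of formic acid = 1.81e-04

pKa = -log(1.81e-04) = 3.74. pH = pKa + log([A⁻]/[HA]) = 3.74 + log(0.18/0.18)

pH = 3.74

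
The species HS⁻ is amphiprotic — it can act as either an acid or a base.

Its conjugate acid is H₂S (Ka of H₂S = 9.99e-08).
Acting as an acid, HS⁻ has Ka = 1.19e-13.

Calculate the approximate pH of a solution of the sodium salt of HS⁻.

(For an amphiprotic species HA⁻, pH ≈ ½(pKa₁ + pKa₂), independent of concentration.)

pKa₁ = -log(9.99e-08) = 7.00; pKa₂ = -log(1.19e-13) = 12.92. For an amphiprotic species, pH ≈ ½(pKa₁ + pKa₂) = ½(7.00 + 12.92) = 9.96.

pH = 9.96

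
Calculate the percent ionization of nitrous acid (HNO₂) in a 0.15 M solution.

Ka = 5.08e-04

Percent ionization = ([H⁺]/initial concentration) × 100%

Using Ka equilibrium: x² + Ka×x - Ka×C = 0. Solving: [H⁺] = 8.4790e-03. Percent = (8.4790e-03/0.15) × 100

Percent ionization = 5.65%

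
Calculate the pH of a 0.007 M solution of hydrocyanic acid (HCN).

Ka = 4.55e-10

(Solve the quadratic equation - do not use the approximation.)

x² + Ka×x - Ka×C = 0. Using quadratic formula: [H⁺] = 1.7844e-06

pH = 5.75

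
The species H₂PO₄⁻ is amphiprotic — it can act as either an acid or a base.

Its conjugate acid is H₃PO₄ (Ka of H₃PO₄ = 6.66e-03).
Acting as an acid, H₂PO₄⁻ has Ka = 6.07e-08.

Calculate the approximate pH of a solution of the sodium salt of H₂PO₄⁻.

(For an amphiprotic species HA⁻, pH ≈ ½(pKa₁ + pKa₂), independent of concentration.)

pKa₁ = -log(6.66e-03) = 2.18; pKa₂ = -log(6.07e-08) = 7.22. For an amphiprotic species, pH ≈ ½(pKa₁ + pKa₂) = ½(2.18 + 7.22) = 4.70.

pH = 4.70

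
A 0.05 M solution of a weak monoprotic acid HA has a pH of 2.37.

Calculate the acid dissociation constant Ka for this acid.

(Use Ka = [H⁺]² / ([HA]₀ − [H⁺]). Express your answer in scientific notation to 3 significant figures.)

[H⁺] = 10^(−pH) = 10^(−2.37) = 4.266e-03 M. For HA ⇌ H⁺ + A⁻, Ka = [H⁺][A⁻]/[HA] = [H⁺]² / ([HA]₀ − [H⁺]) = (4.266e-03)² / (0.05 − 4.266e-03) = 3.98e-04.

K_a = 3.98e-04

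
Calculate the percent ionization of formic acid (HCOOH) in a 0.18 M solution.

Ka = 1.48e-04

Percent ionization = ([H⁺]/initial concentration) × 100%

Using Ka equilibrium: x² + Ka×x - Ka×C = 0. Solving: [H⁺] = 5.0879e-03. Percent = (5.0879e-03/0.18) × 100

Percent ionization = 2.83%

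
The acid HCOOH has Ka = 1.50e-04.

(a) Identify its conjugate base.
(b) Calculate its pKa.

(a) The conjugate base is formed by removing one H⁺ from HCOOH, giving HCOO⁻. (b) pKa = -log(Ka) = -log(1.50e-04) = 3.82.

Conjugate base: HCOO⁻; pK_a = 3.82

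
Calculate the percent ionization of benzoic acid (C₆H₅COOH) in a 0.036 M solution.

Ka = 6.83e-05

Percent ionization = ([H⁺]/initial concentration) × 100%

Using Ka equilibrium: x² + Ka×x - Ka×C = 0. Solving: [H⁺] = 1.5343e-03. Percent = (1.5343e-03/0.036) × 100

Percent ionization = 4.26%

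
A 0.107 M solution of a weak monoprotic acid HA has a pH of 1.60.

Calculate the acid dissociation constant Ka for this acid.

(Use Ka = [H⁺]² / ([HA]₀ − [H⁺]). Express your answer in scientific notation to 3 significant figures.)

[H⁺] = 10^(−pH) = 10^(−1.60) = 2.512e-02 M. For HA ⇌ H⁺ + A⁻, Ka = [H⁺][A⁻]/[HA] = [H⁺]² / ([HA]₀ − [H⁺]) = (2.512e-02)² / (0.107 − 2.512e-02) = 7.71e-03.

K_a = 7.71e-03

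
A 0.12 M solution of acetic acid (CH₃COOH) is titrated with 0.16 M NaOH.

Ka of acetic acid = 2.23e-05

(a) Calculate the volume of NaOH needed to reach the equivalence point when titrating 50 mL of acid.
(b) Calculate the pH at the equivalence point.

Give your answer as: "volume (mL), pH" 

moles acid = 0.12 × 50/1000 = 0.006 mol; V_base = moles/0.16 × 1000 = 37.5 mL. At equivalence only the conjugate base is present: [A⁻] = 0.006/0.087 = 6.8571e-02 M. Kb = Kw/Ka = 4.48e-10; [OH⁻] = √(Kb × [A⁻]) = 5.5452e-06; pOH = 5.26; pH = 14 - pOH = 8.74.

V = 37.5 mL, pH = 8.74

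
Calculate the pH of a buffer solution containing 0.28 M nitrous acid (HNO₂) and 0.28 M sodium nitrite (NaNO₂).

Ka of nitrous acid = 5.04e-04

pKa = -log(5.04e-04) = 3.30. pH = pKa + log([A⁻]/[HA]) = 3.30 + log(0.28/0.28)

pH = 3.30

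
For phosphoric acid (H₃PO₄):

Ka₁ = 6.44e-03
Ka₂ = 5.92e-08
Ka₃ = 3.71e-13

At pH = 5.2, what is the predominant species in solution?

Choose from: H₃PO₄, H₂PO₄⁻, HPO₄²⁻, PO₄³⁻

pKa₁ = 2.19, pKa₂ = 7.23, pKa₃ = 12.43. For a polyprotic acid the predominant species crosses at each pKa: below pKa_n the protonated form dominates, above it the deprotonated form does. At pH = 5.2, the predominant species is H₂PO₄⁻.

H₂PO₄⁻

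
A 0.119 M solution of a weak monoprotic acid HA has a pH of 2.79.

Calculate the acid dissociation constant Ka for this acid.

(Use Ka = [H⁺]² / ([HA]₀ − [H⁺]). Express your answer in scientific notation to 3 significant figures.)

[H⁺] = 10^(−pH) = 10^(−2.79) = 1.622e-03 M. For HA ⇌ H⁺ + A⁻, Ka = [H⁺][A⁻]/[HA] = [H⁺]² / ([HA]₀ − [H⁺]) = (1.622e-03)² / (0.119 − 1.622e-03) = 2.24e-05.

K_a = 2.24e-05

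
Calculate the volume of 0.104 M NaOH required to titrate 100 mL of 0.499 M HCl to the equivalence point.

At equivalence: moles acid = moles base. moles HCl = 0.499 × 100/1000 = 0.0499 mol. V_base = moles / 0.104 × 1000 = 479.8 mL.

V_{base} = 479.8 mL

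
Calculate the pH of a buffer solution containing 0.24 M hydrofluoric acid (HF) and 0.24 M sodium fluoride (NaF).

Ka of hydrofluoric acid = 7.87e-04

pKa = -log(7.87e-04) = 3.10. pH = pKa + log([A⁻]/[HA]) = 3.10 + log(0.24/0.24)

pH = 3.10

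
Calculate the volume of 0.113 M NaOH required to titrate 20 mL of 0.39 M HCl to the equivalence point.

At equivalence: moles acid = moles base. moles HCl = 0.39 × 20/1000 = 0.0078 mol. V_base = moles / 0.113 × 1000 = 69.0 mL.

V_{base} = 69.0 mL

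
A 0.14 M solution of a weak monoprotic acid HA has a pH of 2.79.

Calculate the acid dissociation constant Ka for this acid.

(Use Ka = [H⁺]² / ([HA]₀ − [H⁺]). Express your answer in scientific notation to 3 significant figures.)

[H⁺] = 10^(−pH) = 10^(−2.79) = 1.622e-03 M. For HA ⇌ H⁺ + A⁻, Ka = [H⁺][A⁻]/[HA] = [H⁺]² / ([HA]₀ − [H⁺]) = (1.622e-03)² / (0.14 − 1.622e-03) = 1.90e-05.

K_a = 1.90e-05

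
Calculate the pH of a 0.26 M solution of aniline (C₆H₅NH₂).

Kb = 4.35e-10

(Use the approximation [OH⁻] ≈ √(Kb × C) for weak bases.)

[OH⁻] = √(Kb × C) = √(4.35e-10 × 0.26) = 1.0635e-05. pOH = 4.97, pH = 14 - pOH

pH = 9.03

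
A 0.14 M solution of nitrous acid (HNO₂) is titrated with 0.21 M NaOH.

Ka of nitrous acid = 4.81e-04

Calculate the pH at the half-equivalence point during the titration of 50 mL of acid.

At half-equivalence [HA] = [A⁻], so Henderson-Hasselbalch gives pH = pKa = -log(4.81e-04) = 3.32.

pH = pKa = 3.32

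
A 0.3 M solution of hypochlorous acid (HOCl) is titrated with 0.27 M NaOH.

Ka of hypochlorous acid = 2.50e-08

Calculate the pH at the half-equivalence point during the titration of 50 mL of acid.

At half-equivalence [HA] = [A⁻], so Henderson-Hasselbalch gives pH = pKa = -log(2.50e-08) = 7.60.

pH = pKa = 7.60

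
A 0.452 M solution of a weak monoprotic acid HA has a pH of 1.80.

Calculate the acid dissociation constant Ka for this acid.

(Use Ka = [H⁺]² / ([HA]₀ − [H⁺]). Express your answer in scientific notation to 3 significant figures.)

[H⁺] = 10^(−pH) = 10^(−1.80) = 1.585e-02 M. For HA ⇌ H⁺ + A⁻, Ka = [H⁺][A⁻]/[HA] = [H⁺]² / ([HA]₀ − [H⁺]) = (1.585e-02)² / (0.452 − 1.585e-02) = 5.76e-04.

K_a = 5.76e-04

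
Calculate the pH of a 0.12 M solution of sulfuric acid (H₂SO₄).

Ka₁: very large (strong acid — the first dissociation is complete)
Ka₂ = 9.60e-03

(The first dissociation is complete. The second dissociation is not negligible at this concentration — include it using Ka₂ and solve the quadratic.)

First dissociation is complete: [H⁺]₀ = [HSO₄⁻]₀ = C = 0.12 M. Second dissociation HSO₄⁻ ⇌ H⁺ + SO₄²⁻: let x = [SO₄²⁻]. Ka₂ = (C + x)·x / (C − x) = 9.60e-03 → x² + (C + Ka₂)·x − Ka₂·C = 0 → x² + 0.12960·x − 1.152e-03 = 0. x = (−0.12960 + √(0.12960² + 4 × 1.152e-03)) / 2 = 8.3508e-03 M. [H⁺] = C + x = 0.12 + 8.3508e-03 = 1.2835e-01 M. pH = -log(1.2835e-01) = 0.89.

pH = 0.89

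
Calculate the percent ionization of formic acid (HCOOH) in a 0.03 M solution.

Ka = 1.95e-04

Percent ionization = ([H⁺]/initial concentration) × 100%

Using Ka equilibrium: x² + Ka×x - Ka×C = 0. Solving: [H⁺] = 2.3231e-03. Percent = (2.3231e-03/0.03) × 100

Percent ionization = 7.74%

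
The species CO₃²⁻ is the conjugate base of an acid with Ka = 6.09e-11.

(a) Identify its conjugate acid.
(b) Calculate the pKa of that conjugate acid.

(a) The conjugate acid is formed by adding one H⁺ to CO₃²⁻, giving HCO₃⁻. (b) pKa = -log(Ka) = -log(6.09e-11) = 10.22.

Conjugate acid: HCO₃⁻; pK_a = 10.22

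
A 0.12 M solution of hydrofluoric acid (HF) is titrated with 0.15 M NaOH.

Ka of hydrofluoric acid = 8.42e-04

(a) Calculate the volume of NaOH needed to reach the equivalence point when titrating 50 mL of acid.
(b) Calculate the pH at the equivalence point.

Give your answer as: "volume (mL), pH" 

moles acid = 0.12 × 50/1000 = 0.006 mol; V_base = moles/0.15 × 1000 = 40.0 mL. At equivalence only the conjugate base is present: [A⁻] = 0.006/0.090 = 6.6667e-02 M. Kb = Kw/Ka = 1.19e-11; [OH⁻] = √(Kb × [A⁻]) = 8.8981e-07; pOH = 6.05; pH = 14 - pOH = 7.95.

V = 40.0 mL, pH = 7.95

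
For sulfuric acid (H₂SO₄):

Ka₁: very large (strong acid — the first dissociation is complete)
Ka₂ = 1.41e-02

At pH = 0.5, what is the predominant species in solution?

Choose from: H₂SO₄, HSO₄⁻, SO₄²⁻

The first dissociation is complete, so H₂SO₄ itself is never the predominant species in water; pKa₂ = -log(1.41e-02) = 1.85. For a polyprotic acid the predominant species crosses at each pKa: below pKa_n the protonated form dominates, above it the deprotonated form does. At pH = 0.5, the predominant species is HSO₄⁻.

HSO₄⁻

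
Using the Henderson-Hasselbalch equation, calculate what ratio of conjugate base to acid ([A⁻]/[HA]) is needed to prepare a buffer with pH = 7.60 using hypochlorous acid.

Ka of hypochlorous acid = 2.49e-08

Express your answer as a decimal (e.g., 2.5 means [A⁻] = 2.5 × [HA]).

pKa = -log(2.49e-08) = 7.6038. pH = pKa + log([A⁻]/[HA]), so log([A⁻]/[HA]) = pH − pKa = 7.60 − 7.6038 = -0.0038. [A⁻]/[HA] = 10^(-0.0038) = 0.991

[A⁻]/[HA] = 0.991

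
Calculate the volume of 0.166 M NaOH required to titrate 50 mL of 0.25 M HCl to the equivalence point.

At equivalence: moles acid = moles base. moles HCl = 0.25 × 50/1000 = 0.0125 mol. V_base = moles / 0.166 × 1000 = 75.3 mL.

V_{base} = 75.3 mL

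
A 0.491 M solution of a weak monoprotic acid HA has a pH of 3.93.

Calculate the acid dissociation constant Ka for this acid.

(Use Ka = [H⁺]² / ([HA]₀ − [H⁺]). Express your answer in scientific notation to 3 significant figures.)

[H⁺] = 10^(−pH) = 10^(−3.93) = 1.175e-04 M. For HA ⇌ H⁺ + A⁻, Ka = [H⁺][A⁻]/[HA] = [H⁺]² / ([HA]₀ − [H⁺]) = (1.175e-04)² / (0.491 − 1.175e-04) = 2.81e-08.

K_a = 2.81e-08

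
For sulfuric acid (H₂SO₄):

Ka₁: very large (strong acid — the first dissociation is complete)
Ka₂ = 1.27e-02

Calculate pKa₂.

pKa₂ = -log(Ka₂) = -log(1.27e-02) = 1.90.

pK_{a2} = 1.90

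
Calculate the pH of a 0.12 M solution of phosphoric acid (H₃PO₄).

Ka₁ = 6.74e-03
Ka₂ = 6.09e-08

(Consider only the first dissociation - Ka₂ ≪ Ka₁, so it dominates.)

First dissociation dominates. From Ka₁ = [H⁺][HA⁻]/[H₂A], x² + Ka₁·x − Ka₁·C = 0 with C = 0.12 M and Ka₁ = 6.74e-03. Solving: [H⁺] = (−Ka₁ + √(Ka₁² + 4·Ka₁·C)) / 2 = 2.5268e-02 M. pH = -log(2.5268e-02) = 1.60.

pH = 1.60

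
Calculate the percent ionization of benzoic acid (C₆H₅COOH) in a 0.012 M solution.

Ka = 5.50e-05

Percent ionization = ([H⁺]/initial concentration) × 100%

Using Ka equilibrium: x² + Ka×x - Ka×C = 0. Solving: [H⁺] = 7.8537e-04. Percent = (7.8537e-04/0.012) × 100

Percent ionization = 6.54%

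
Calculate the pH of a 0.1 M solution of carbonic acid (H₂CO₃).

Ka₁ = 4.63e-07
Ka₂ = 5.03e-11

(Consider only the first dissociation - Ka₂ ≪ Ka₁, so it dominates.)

First dissociation dominates. From Ka₁ = [H⁺][HA⁻]/[H₂A], x² + Ka₁·x − Ka₁·C = 0 with C = 0.1 M and Ka₁ = 4.63e-07. Solving: [H⁺] = (−Ka₁ + √(Ka₁² + 4·Ka₁·C)) / 2 = 2.1494e-04 M. pH = -log(2.1494e-04) = 3.67.

pH = 3.67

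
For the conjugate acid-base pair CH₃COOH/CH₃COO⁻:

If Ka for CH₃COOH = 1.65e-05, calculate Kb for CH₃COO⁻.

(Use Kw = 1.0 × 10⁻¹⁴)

For a conjugate pair Ka × Kb = Kw, so Kb = Kw/Ka = 1.0 × 10⁻¹⁴ / 1.65e-05 = 6.06e-10.

K_b = 6.06e-10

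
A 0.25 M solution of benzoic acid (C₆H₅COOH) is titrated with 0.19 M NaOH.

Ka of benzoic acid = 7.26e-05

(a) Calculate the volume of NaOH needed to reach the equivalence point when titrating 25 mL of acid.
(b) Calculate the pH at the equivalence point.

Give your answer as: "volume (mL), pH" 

moles acid = 0.25 × 25/1000 = 0.00625 mol; V_base = moles/0.19 × 1000 = 32.9 mL. At equivalence only the conjugate base is present: [A⁻] = 0.00625/0.058 = 1.0795e-01 M. Kb = Kw/Ka = 1.38e-10; [OH⁻] = √(Kb × [A⁻]) = 3.8561e-06; pOH = 5.41; pH = 14 - pOH = 8.59.

V = 32.9 mL, pH = 8.59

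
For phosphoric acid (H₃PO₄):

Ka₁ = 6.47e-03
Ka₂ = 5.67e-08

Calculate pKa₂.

pKa₂ = -log(Ka₂) = -log(5.67e-08) = 7.25.

pK_{a2} = 7.25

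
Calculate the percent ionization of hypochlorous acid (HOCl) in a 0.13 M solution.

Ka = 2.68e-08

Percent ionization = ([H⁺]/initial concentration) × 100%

Using Ka equilibrium: x² + Ka×x - Ka×C = 0. Solving: [H⁺] = 5.9012e-05. Percent = (5.9012e-05/0.13) × 100

Percent ionization = 0.0454%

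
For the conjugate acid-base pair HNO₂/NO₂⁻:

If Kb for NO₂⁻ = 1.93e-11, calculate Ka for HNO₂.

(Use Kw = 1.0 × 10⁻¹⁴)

For a conjugate pair Ka × Kb = Kw, so Ka = Kw/Kb = 1.0 × 10⁻¹⁴ / 1.93e-11 = 5.18e-04.

K_a = 5.18e-04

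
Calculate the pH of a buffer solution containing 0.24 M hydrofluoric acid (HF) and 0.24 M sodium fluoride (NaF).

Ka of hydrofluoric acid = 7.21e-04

pKa = -log(7.21e-04) = 3.14. pH = pKa + log([A⁻]/[HA]) = 3.14 + log(0.24/0.24)

pH = 3.14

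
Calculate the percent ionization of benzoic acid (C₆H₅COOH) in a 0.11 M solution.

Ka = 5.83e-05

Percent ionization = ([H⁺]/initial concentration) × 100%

Using Ka equilibrium: x² + Ka×x - Ka×C = 0. Solving: [H⁺] = 2.5034e-03. Percent = (2.5034e-03/0.11) × 100

Percent ionization = 2.28%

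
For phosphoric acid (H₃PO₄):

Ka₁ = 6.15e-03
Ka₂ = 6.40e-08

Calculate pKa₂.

pKa₂ = -log(Ka₂) = -log(6.40e-08) = 7.19.

pK_{a2} = 7.19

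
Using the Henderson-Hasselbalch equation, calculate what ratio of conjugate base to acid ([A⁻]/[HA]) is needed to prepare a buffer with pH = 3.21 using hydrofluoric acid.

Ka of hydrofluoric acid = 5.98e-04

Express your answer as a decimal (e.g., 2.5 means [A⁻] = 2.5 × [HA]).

pKa = -log(5.98e-04) = 3.2233. pH = pKa + log([A⁻]/[HA]), so log([A⁻]/[HA]) = pH − pKa = 3.21 − 3.2233 = -0.0133. [A⁻]/[HA] = 10^(-0.0133) = 0.970

[A⁻]/[HA] = 0.970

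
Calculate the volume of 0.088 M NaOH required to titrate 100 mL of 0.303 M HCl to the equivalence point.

At equivalence: moles acid = moles base. moles HCl = 0.303 × 100/1000 = 0.0303 mol. V_base = moles / 0.088 × 1000 = 344.3 mL.

V_{base} = 344.3 mL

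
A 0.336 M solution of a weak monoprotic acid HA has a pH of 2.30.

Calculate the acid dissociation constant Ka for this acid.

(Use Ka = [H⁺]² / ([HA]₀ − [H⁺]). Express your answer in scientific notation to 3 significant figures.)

[H⁺] = 10^(−pH) = 10^(−2.30) = 5.012e-03 M. For HA ⇌ H⁺ + A⁻, Ka = [H⁺][A⁻]/[HA] = [H⁺]² / ([HA]₀ − [H⁺]) = (5.012e-03)² / (0.336 − 5.012e-03) = 7.59e-05.

K_a = 7.59e-05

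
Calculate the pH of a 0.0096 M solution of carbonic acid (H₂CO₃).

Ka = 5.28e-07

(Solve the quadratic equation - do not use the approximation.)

x² + Ka×x - Ka×C = 0. Using quadratic formula: [H⁺] = 7.0932e-05

pH = 4.15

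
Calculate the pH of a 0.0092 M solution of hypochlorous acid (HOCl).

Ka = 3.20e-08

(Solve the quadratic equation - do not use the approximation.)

x² + Ka×x - Ka×C = 0. Using quadratic formula: [H⁺] = 1.7142e-05

pH = 4.77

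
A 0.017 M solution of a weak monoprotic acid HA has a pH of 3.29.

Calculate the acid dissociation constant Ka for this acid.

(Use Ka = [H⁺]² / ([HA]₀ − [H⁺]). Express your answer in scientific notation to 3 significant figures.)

[H⁺] = 10^(−pH) = 10^(−3.29) = 5.129e-04 M. For HA ⇌ H⁺ + A⁻, Ka = [H⁺][A⁻]/[HA] = [H⁺]² / ([HA]₀ − [H⁺]) = (5.129e-04)² / (0.017 − 5.129e-04) = 1.60e-05.

K_a = 1.60e-05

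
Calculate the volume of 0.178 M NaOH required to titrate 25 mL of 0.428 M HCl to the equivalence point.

At equivalence: moles acid = moles base. moles HCl = 0.428 × 25/1000 = 0.0107 mol. V_base = moles / 0.178 × 1000 = 60.1 mL.

V_{base} = 60.1 mL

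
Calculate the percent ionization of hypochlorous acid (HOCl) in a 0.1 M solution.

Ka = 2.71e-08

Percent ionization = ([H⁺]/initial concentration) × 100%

Using Ka equilibrium: x² + Ka×x - Ka×C = 0. Solving: [H⁺] = 5.2044e-05. Percent = (5.2044e-05/0.1) × 100

Percent ionization = 0.052%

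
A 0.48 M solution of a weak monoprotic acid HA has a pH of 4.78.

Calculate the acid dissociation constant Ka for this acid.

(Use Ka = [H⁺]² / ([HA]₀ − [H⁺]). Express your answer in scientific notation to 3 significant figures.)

[H⁺] = 10^(−pH) = 10^(−4.78) = 1.660e-05 M. For HA ⇌ H⁺ + A⁻, Ka = [H⁺][A⁻]/[HA] = [H⁺]² / ([HA]₀ − [H⁺]) = (1.660e-05)² / (0.48 − 1.660e-05) = 5.74e-10.

K_a = 5.74e-10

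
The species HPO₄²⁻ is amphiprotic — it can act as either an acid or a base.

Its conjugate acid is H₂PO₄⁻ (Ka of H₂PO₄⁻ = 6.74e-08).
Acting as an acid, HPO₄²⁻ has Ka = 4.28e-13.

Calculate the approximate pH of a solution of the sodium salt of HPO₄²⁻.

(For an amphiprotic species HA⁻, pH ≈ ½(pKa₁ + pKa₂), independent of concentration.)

pKa₁ = -log(6.74e-08) = 7.17; pKa₂ = -log(4.28e-13) = 12.37. For an amphiprotic species, pH ≈ ½(pKa₁ + pKa₂) = ½(7.17 + 12.37) = 9.77.

pH = 9.77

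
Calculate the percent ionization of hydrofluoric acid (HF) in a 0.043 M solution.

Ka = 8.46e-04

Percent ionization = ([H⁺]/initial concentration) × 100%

Using Ka equilibrium: x² + Ka×x - Ka×C = 0. Solving: [H⁺] = 5.6232e-03. Percent = (5.6232e-03/0.043) × 100

Percent ionization = 13.1%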